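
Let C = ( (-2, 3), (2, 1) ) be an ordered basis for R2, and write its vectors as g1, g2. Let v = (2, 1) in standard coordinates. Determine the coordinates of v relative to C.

We seek scalars with c_1 g1 + c_2 g2 = v; equivalently solve M c = v where the columns of M are g1, g2.
System: -2c_1 + 2c_2 = 2, 3c_1 + c_2 = 1; solving gives c_1 = 0, c_2 = 1.
Check: 0·g1 + g2 = (2, 1).

(0, 1)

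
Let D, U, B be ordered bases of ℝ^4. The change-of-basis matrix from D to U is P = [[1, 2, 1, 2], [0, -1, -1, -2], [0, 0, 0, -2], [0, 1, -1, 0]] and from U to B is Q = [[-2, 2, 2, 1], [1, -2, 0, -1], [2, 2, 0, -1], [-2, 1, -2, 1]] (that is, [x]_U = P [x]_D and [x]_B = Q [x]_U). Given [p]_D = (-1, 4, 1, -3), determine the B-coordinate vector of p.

First [p]_U = P [p]_D = (2, 1, 6, 3).
Then [p]_B = Q [p]_U = (13, -3, 3, -12).

(13, -3, 3, -12)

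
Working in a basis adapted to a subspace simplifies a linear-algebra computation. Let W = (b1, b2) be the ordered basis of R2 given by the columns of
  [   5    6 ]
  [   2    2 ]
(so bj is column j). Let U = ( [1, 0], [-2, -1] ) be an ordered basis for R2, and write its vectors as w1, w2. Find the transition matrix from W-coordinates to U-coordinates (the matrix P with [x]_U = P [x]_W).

Column j of P is [bj]_U, since P maps W-coordinates to U-coordinates.
Expressing b1 in U: b1 = w1 - 2w2, so column 1 of P is [1, -2].
Doing the same for each bj gives P = [[1, 2], [-2, -2]].

[[1, 2], [-2, -2]]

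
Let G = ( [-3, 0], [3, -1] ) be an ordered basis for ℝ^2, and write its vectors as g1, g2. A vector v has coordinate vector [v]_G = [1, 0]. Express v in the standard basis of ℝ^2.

[-3, 0]

v = M [v]_G, where M has columns g1, g2.
Carrying out the matrix-vector product, v = [-3, 0].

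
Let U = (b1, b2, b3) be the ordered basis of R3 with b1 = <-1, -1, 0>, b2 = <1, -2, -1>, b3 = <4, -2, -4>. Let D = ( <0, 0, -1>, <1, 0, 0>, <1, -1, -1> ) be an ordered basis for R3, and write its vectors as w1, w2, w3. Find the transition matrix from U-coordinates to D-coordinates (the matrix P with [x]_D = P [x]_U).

[[-1, -1, 2], [-2, -1, 2], [1, 2, 2]]

Take x = bj: its U-coordinates are the j-th standard unit vector, so P e_j — column j of P — equals [bj]_D.
b1 = -w1 - 2w2 + w3, giving column 1 = <-1, -2, 1>; repeating for each j gives P = [[-1, -1, 2], [-2, -1, 2], [1, 2, 2]].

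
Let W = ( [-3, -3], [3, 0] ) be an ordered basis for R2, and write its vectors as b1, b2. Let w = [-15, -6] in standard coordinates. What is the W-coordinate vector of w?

[2, -3]

[w]_W is the unique c with M c = w, where M has columns b1, b2.
System: -3c_1 + 3c_2 = -15, -3c_1 + 0c_2 = -6; solving gives c_1 = 2, c_2 = -3.
Check: 2b1 - 3b2 = [-15, -6].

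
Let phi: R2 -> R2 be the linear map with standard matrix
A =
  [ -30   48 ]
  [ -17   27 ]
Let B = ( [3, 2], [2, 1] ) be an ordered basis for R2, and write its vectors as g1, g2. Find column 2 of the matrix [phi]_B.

[-2, -3]

Column 2 of [phi]_B is the B-coordinate vector of phi(g2).
In standard coordinates phi(g2) = A g2 = [-12, -7].
Converting to B: [-12, -7] = -2g1 - 3g2, so the coordinate vector is [-2, -3].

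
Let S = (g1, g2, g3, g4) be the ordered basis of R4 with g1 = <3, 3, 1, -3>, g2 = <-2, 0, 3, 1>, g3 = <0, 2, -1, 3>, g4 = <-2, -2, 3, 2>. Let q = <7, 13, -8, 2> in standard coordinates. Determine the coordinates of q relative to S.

We seek scalars with c_1 g1 + ... + c_4 g4 = q; equivalently solve M c = q where the columns of M are g1, ..., g4.
Solving this 4x4 system gives c = (1, 0, 3, -2).
Check: g1 + 0·g2 + 3g3 - 2g4 = <7, 13, -8, 2>.

<1, 0, 3, -2>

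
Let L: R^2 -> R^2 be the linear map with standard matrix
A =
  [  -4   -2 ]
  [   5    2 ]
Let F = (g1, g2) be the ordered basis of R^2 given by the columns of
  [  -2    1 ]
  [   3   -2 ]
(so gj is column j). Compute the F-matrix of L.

The j-th column of [L]_F is [L(gj)]_F.
L(g1) = A g1 = <2, -4> = 0·g1 + 2g2, so column 1 is <0, 2>.
Repeating for g2 and assembling the columns gives [[0, -1], [2, -2]].

[[0, -1], [2, -2]]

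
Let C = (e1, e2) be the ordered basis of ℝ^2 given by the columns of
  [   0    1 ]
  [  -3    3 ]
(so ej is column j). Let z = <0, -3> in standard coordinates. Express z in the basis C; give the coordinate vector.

<1, 0>

Write z = c_1 e1 + c_2 e2 and solve for the c_i.
System: 0c_1 + c_2 = 0, -3c_1 + 3c_2 = -3; solving gives c_1 = 1, c_2 = 0.
Check: e1 + 0·e2 = <0, -3>.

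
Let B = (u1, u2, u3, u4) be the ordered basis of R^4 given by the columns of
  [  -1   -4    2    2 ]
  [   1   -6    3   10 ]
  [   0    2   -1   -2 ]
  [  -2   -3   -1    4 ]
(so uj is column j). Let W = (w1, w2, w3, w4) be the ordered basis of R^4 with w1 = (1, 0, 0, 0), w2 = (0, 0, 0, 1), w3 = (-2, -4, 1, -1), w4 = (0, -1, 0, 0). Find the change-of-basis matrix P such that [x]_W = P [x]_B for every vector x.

[[-1, 0, 0, -2], [-2, -1, -2, 2], [0, 2, -1, -2], [-1, -2, 1, -2]]

Let M have columns uj and N have columns wj. Then for every x, N [x]_W = x = M [x]_B, so P = N^(-1) M.
Since det N = 1, N^(-1) has integer entries; multiplying gives P = [[-1, 0, 0, -2], [-2, -1, -2, 2], [0, 2, -1, -2], [-1, -2, 1, -2]].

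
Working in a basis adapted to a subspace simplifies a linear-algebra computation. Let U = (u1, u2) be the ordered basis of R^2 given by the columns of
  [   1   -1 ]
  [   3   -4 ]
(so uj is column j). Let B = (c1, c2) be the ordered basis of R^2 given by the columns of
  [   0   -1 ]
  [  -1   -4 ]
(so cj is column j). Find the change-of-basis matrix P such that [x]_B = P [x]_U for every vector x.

[[1, 0], [-1, 1]]

Column j of P is [uj]_B, since P maps U-coordinates to B-coordinates.
Expressing u1 in B: u1 = c1 - c2, so column 1 of P is <1, -1>.
Doing the same for each uj gives P = [[1, 0], [-1, 1]].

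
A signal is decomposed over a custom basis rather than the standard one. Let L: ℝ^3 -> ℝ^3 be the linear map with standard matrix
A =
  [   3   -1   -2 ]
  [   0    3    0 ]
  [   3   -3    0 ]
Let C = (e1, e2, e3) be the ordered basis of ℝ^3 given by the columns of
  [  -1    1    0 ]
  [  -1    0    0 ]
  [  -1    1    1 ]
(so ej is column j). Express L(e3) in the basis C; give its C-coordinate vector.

<0, -2, 2>

Compute L(e3) = A e3 = <-2, 0, 0> in standard coordinates.
Then write this in C-coordinates: solve for y in y_1 e1 + ... + y_3 e3 = <-2, 0, 0>.
This gives y = <0, -2, 2>, which is column 3 of [L]_C.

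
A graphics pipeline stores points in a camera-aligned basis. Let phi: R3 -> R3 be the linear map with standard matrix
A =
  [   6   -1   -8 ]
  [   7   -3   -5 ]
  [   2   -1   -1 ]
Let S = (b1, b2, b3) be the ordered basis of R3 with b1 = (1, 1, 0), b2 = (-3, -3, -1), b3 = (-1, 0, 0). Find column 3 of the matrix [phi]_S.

(-1, 2, -1)

Column 3 of [phi]_S is the S-coordinate vector of phi(b3).
In standard coordinates phi(b3) = A b3 = (-6, -7, -2).
Converting to S: (-6, -7, -2) = -b1 + 2b2 - b3, so the coordinate vector is (-1, 2, -1).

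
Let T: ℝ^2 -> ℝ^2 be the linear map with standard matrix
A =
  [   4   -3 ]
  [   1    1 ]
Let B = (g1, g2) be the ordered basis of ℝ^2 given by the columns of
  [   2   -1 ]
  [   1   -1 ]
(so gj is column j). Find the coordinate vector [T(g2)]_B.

Compute T(g2) = A g2 = [-1, -2] in standard coordinates.
Then write this in B-coordinates: solve for y in y_1 g1 + y_2 g2 = [-1, -2].
This gives y = [1, 3], which is column 2 of [T]_B.

[1, 3]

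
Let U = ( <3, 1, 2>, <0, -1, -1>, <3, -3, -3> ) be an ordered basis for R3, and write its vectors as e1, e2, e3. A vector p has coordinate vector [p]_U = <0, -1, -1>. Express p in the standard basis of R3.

<-3, 4, 4>

The coordinates say p = 0·e1 - e2 - e3; adding the scaled basis vectors gives <-3, 4, 4>.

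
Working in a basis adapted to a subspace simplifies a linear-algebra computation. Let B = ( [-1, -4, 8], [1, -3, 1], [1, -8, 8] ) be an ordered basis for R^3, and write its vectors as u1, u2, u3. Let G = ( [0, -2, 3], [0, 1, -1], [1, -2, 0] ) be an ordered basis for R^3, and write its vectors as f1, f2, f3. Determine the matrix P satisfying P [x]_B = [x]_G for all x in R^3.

[[2, 0, 2], [-2, -1, -2], [-1, 1, 1]]

Let M have columns uj and N have columns fj. Then for every x, N [x]_G = x = M [x]_B, so P = N^(-1) M.
Since det N = -1, N^(-1) has integer entries; multiplying gives P = [[2, 0, 2], [-2, -1, -2], [-1, 1, 1]].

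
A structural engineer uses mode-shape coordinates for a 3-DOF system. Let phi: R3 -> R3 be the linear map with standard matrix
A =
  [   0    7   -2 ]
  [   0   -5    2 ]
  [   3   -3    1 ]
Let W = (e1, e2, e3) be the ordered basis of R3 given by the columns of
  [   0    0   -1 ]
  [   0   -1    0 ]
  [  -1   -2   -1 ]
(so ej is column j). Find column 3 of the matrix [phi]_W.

[2, 2, -2]

Column 3 of [phi]_W is the W-coordinate vector of phi(e3).
In standard coordinates phi(e3) = A e3 = [2, -2, -4].
Converting to W: [2, -2, -4] = 2e1 + 2e2 - 2e3, so the coordinate vector is [2, 2, -2].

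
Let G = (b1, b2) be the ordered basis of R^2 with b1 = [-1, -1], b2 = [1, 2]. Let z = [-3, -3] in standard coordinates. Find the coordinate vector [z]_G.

[z]_G is the unique c with M c = z, where M has columns b1, b2.
System: -c_1 + c_2 = -3, -c_1 + 2c_2 = -3; solving gives c_1 = 3, c_2 = 0.
Check: 3b1 + 0·b2 = [-3, -3].

[3, 0]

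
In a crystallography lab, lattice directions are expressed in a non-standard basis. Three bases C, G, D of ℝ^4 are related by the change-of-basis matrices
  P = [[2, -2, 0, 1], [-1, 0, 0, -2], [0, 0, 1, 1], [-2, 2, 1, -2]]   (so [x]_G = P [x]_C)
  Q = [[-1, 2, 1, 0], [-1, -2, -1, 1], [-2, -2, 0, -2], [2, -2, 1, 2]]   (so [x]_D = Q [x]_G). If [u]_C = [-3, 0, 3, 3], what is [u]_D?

[3, 6, 6, 12]

Composing the changes, [u]_D = Q P [u]_C.
Q P = [[-4, 2, 1, -4], [-2, 4, 0, 0], [2, 0, -2, 6], [2, 0, 3, 3]]; applying this to [-3, 0, 3, 3] gives [3, 6, 6, 12].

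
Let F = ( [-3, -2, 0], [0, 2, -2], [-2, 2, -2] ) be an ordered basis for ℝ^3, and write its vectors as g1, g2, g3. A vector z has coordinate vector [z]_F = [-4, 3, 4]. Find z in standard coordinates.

[4, 22, -14]

The coordinates say z = -4g1 + 3g2 + 4g3; adding the scaled basis vectors gives [4, 22, -14].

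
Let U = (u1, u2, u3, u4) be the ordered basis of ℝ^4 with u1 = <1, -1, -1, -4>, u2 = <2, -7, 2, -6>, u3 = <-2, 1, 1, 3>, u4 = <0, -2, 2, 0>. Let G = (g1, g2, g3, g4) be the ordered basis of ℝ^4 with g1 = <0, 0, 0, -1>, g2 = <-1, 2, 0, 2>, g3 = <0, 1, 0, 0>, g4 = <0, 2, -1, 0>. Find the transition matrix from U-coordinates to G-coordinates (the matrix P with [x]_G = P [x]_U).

[[2, 2, 1, 0], [-1, -2, 2, 0], [-1, 1, -1, 2], [1, -2, -1, -2]]

Take x = uj: its U-coordinates are the j-th standard unit vector, so P e_j — column j of P — equals [uj]_G.
u1 = 2g1 - g2 - g3 + g4, giving column 1 = <2, -1, -1, 1>; repeating for each j gives P = [[2, 2, 1, 0], [-1, -2, 2, 0], [-1, 1, -1, 2], [1, -2, -1, -2]].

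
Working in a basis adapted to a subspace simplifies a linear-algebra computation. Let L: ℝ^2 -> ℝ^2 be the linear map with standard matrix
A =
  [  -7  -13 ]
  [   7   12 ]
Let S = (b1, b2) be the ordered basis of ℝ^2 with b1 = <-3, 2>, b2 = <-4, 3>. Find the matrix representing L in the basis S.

The j-th column of [L]_S is [L(bj)]_S.
L(b1) = A b1 = <-5, 3> = 3b1 - b2, so column 1 is <3, -1>.
Repeating for b2 and assembling the columns gives [[3, 1], [-1, 2]].

[[3, 1], [-1, 2]]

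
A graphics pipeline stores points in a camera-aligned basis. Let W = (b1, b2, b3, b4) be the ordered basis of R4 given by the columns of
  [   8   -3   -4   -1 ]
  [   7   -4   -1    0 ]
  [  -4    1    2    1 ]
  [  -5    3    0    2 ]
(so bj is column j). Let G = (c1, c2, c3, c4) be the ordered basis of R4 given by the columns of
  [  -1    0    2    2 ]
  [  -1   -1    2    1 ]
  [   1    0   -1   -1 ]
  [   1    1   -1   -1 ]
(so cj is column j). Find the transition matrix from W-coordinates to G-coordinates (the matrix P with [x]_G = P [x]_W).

[[0, -1, 0, 1], [-1, 2, -2, 1], [2, -1, -1, 2], [2, -1, -1, -2]]

Take x = bj: its W-coordinates are the j-th standard unit vector, so P e_j — column j of P — equals [bj]_G.
b1 = 0·c1 - c2 + 2c3 + 2c4, giving column 1 = [0, -1, 2, 2]; repeating for each j gives P = [[0, -1, 0, 1], [-1, 2, -2, 1], [2, -1, -1, 2], [2, -1, -1, -2]].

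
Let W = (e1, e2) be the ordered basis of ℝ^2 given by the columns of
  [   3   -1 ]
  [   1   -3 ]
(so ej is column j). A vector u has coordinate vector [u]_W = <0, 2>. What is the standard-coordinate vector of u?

By definition u = 0·e1 + 2e2.
Summing componentwise gives <-2, -6>.

<-2, -6>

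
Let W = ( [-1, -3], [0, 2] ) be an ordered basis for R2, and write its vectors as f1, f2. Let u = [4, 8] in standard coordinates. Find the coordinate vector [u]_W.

[-4, -2]

[u]_W is the unique c with M c = u, where M has columns f1, f2.
System: -c_1 + 0c_2 = 4, -3c_1 + 2c_2 = 8; solving gives c_1 = -4, c_2 = -2.
Check: -4f1 - 2f2 = [4, 8].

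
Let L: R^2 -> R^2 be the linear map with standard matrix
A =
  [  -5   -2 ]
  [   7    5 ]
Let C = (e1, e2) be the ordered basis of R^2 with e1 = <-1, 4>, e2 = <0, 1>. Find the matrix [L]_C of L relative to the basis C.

[[3, 2], [1, -3]]

With P the matrix whose columns are e1, e2, [L]_C = P^(-1) A P.
Column by column: L(e1) = A e1 = <-3, 13>; its C-coordinates <3, 1> give column 1.
Continuing for each basis vector yields [L]_C = [[3, 2], [1, -3]].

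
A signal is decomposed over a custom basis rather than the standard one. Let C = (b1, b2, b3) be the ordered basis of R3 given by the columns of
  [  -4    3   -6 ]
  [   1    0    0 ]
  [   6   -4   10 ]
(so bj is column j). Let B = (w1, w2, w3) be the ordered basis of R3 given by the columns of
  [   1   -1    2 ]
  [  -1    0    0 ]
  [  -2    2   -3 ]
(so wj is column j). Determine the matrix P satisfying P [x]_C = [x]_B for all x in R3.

[[-1, 0, 0], [-1, 1, 2], [-2, 2, -2]]

Take x = bj: its C-coordinates are the j-th standard unit vector, so P e_j — column j of P — equals [bj]_B.
b1 = -w1 - w2 - 2w3, giving column 1 = [-1, -1, -2]; repeating for each j gives P = [[-1, 0, 0], [-1, 1, 2], [-2, 2, -2]].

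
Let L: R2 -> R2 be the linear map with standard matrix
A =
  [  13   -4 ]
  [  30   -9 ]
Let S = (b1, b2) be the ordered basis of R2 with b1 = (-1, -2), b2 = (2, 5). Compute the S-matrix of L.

[[1, 0], [-2, 3]]

Let P have columns b1, b2. Then [L]_S = P^(-1) A P.
Here det P = -1, so P^(-1) is integer; computing A P first and then P^(-1)(A P) gives [[1, 0], [-2, 3]].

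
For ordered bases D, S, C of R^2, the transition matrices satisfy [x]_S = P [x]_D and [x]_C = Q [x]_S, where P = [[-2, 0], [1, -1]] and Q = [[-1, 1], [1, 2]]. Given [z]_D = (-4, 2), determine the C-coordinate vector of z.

(-14, -4)

First [z]_S = P [z]_D = (8, -6).
Then [z]_C = Q [z]_S = (-14, -4).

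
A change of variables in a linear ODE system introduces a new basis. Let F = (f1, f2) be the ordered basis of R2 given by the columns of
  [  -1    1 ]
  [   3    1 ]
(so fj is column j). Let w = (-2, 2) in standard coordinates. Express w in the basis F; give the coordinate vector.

[w]_F is the unique c with M c = w, where M has columns f1, f2.
System: -c_1 + c_2 = -2, 3c_1 + c_2 = 2; solving gives c_1 = 1, c_2 = -1.
Check: f1 - f2 = (-2, 2).

(1, -1)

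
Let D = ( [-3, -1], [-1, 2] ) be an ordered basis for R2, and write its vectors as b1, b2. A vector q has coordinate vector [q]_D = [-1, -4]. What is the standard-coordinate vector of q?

[7, -7]

The coordinates say q = -b1 - 4b2; adding the scaled basis vectors gives [7, -7].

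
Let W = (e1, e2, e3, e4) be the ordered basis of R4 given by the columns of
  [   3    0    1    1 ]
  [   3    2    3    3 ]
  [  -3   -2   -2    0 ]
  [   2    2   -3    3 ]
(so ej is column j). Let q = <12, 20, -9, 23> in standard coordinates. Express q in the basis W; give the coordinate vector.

<3, 1, -1, 4>

[q]_W is the unique c with M c = q, where M has columns e1, ..., e4.
Solving this 4x4 system gives c = (3, 1, -1, 4).
Check: 3e1 + e2 - e3 + 4e4 = <12, 20, -9, 23>.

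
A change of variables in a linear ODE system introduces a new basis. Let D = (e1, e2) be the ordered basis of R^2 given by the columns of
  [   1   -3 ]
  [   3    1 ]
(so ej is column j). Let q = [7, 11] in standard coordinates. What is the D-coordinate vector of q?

Write q = c_1 e1 + c_2 e2 and solve for the c_i.
System: c_1 - 3c_2 = 7, 3c_1 + c_2 = 11; solving gives c_1 = 4, c_2 = -1.
Check: 4e1 - e2 = [7, 11].

[4, -1]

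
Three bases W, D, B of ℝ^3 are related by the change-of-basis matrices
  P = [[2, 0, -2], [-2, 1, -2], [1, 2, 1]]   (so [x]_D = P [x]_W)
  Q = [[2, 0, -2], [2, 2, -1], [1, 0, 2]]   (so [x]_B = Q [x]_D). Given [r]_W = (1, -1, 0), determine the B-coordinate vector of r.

First [r]_D = P [r]_W = (2, -3, -1).
Then [r]_B = Q [r]_D = (6, -1, 0).

(6, -1, 0)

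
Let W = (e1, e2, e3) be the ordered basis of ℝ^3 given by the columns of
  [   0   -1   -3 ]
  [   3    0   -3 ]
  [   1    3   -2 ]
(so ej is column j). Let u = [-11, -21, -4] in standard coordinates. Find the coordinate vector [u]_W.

[u]_W is the unique c with M c = u, where M has columns e1, ..., e3.
Row-reducing the augmented matrix [M | u] gives c = (-4, 2, 3).
Check: -4e1 + 2e2 + 3e3 = [-11, -21, -4].

[-4, 2, 3]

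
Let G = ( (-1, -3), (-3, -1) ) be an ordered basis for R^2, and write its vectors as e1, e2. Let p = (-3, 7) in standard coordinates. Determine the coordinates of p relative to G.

Write p = c_1 e1 + c_2 e2 and solve for the c_i.
System: -c_1 - 3c_2 = -3, -3c_1 - c_2 = 7; solving gives c_1 = -3, c_2 = 2.
Check: -3e1 + 2e2 = (-3, 7).

(-3, 2)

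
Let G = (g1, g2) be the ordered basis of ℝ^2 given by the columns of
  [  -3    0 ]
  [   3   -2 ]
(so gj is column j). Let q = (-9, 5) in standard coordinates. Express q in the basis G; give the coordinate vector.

[q]_G is the unique c with M c = q, where M has columns g1, g2.
System: -3c_1 + 0c_2 = -9, 3c_1 - 2c_2 = 5; solving gives c_1 = 3, c_2 = 2.
Check: 3g1 + 2g2 = (-9, 5).

(3, 2)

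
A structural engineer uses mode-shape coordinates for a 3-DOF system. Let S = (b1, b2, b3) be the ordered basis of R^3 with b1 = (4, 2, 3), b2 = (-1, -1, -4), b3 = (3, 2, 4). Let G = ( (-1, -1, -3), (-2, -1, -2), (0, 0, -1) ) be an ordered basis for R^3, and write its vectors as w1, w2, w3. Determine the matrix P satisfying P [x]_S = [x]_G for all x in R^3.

Let M have columns bj and N have columns wj. Then for every x, N [x]_G = x = M [x]_S, so P = N^(-1) M.
Since det N = 1, N^(-1) has integer entries; multiplying gives P = [[0, 1, -1], [-2, 0, -1], [1, 1, 1]].

[[0, 1, -1], [-2, 0, -1], [1, 1, 1]]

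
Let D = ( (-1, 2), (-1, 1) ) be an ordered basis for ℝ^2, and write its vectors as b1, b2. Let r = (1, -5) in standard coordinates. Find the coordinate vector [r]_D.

(-4, 3)

Write r = c_1 b1 + c_2 b2 and solve for the c_i.
System: -c_1 - c_2 = 1, 2c_1 + c_2 = -5; solving gives c_1 = -4, c_2 = 3.
Check: -4b1 + 3b2 = (1, -5).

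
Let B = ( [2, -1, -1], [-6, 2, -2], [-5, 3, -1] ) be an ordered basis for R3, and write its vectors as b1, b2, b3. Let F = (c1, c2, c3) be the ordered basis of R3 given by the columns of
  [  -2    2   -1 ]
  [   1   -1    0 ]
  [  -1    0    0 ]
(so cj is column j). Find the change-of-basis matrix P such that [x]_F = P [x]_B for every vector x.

Take x = bj: its B-coordinates are the j-th standard unit vector, so P e_j — column j of P — equals [bj]_F.
b1 = c1 + 2c2 + 0·c3, giving column 1 = [1, 2, 0]; repeating for each j gives P = [[1, 2, 1], [2, 0, -2], [0, 2, -1]].

[[1, 2, 1], [2, 0, -2], [0, 2, -1]]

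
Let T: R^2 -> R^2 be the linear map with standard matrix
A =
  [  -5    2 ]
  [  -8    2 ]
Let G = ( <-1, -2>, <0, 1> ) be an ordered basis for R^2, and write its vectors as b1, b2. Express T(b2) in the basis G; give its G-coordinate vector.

Compute T(b2) = A b2 = <2, 2> in standard coordinates.
Then write this in G-coordinates: solve for y in y_1 b1 + y_2 b2 = <2, 2>.
This gives y = <-2, -2>, which is column 2 of [T]_G.

<-2, -2>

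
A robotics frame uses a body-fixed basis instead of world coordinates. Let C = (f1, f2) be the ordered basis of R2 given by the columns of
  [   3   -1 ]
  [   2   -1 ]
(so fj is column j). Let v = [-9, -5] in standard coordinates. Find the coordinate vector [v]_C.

[-4, -3]

We seek scalars with c_1 f1 + c_2 f2 = v; equivalently solve M c = v where the columns of M are f1, f2.
System: 3c_1 - c_2 = -9, 2c_1 - c_2 = -5; solving gives c_1 = -4, c_2 = -3.
Check: -4f1 - 3f2 = [-9, -5].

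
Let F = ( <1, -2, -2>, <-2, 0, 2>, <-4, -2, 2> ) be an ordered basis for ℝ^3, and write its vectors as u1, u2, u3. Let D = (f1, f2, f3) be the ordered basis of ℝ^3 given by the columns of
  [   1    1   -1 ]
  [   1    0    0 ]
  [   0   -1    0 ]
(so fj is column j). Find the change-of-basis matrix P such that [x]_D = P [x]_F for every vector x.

Column j of P is [uj]_D, since P maps F-coordinates to D-coordinates.
Expressing u1 in D: u1 = -2f1 + 2f2 - f3, so column 1 of P is <-2, 2, -1>.
Doing the same for each uj gives P = [[-2, 0, -2], [2, -2, -2], [-1, 0, 0]].

[[-2, 0, -2], [2, -2, -2], [-1, 0, 0]]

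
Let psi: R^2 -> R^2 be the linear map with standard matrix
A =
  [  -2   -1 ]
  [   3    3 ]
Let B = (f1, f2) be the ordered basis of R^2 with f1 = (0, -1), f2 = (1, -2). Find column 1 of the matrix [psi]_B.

(1, 1)

Column 1 of [psi]_B is the B-coordinate vector of psi(f1).
In standard coordinates psi(f1) = A f1 = (1, -3).
Converting to B: (1, -3) = f1 + f2, so the coordinate vector is (1, 1).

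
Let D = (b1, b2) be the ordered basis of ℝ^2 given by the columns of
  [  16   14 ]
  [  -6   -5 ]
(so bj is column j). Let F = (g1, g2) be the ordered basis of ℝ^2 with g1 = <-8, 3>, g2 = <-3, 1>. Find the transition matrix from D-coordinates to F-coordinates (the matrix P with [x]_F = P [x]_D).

[[-2, -1], [0, -2]]

Column j of P is [bj]_F, since P maps D-coordinates to F-coordinates.
Expressing b1 in F: b1 = -2g1 + 0·g2, so column 1 of P is <-2, 0>.
Doing the same for each bj gives P = [[-2, -1], [0, -2]].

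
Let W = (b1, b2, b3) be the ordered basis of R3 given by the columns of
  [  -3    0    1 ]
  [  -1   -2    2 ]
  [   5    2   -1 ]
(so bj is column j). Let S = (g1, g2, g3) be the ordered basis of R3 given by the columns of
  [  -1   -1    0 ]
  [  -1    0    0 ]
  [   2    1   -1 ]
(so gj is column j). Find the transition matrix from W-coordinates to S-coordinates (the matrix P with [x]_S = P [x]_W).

[[1, 2, -2], [2, -2, 1], [-1, 0, -2]]

Take x = bj: its W-coordinates are the j-th standard unit vector, so P e_j — column j of P — equals [bj]_S.
b1 = g1 + 2g2 - g3, giving column 1 = <1, 2, -1>; repeating for each j gives P = [[1, 2, -2], [2, -2, 1], [-1, 0, -2]].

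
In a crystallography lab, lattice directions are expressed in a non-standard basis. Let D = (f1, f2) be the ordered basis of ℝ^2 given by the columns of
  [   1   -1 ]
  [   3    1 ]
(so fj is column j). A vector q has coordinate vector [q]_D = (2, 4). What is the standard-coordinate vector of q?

q = M [q]_D, where M has columns f1, f2.
Carrying out the matrix-vector product, q = (-2, 10).

(-2, 10)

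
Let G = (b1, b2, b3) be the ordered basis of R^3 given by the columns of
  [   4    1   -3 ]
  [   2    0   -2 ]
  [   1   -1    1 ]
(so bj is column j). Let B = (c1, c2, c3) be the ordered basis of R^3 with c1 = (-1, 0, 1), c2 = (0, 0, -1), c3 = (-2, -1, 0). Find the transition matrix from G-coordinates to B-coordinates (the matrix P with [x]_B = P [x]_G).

[[0, -1, -1], [-1, 0, -2], [-2, 0, 2]]

Let M have columns bj and N have columns cj. Then for every x, N [x]_B = x = M [x]_G, so P = N^(-1) M.
Since det N = 1, N^(-1) has integer entries; multiplying gives P = [[0, -1, -1], [-1, 0, -2], [-2, 0, 2]].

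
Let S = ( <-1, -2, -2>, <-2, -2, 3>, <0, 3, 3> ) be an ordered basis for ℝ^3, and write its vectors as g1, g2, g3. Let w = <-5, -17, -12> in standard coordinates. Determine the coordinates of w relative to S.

[w]_S is the unique c with M c = w, where M has columns g1, ..., g3.
Gaussian elimination on [M | w] yields c = (3, 1, -3).
Check: 3g1 + g2 - 3g3 = <-5, -17, -12>.

<3, 1, -3>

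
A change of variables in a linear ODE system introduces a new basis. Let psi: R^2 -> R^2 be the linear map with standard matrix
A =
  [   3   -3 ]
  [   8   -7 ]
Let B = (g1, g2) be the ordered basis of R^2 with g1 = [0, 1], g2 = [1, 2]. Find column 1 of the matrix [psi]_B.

Compute psi(g1) = A g1 = [-3, -7] in standard coordinates.
Then write this in B-coordinates: solve for y in y_1 g1 + y_2 g2 = [-3, -7].
This gives y = [-1, -3], which is column 1 of [psi]_B.

[-1, -3]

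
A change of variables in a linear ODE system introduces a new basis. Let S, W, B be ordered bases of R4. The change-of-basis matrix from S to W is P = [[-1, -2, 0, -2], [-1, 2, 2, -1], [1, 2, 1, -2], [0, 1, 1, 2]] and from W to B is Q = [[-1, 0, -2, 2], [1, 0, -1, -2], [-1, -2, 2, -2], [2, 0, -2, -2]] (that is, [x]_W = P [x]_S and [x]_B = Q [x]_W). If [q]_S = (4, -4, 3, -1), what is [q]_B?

(-14, 11, 12, 16)

First [q]_W = P [q]_S = (6, -5, 1, -3).
Then [q]_B = Q [q]_W = (-14, 11, 12, 16).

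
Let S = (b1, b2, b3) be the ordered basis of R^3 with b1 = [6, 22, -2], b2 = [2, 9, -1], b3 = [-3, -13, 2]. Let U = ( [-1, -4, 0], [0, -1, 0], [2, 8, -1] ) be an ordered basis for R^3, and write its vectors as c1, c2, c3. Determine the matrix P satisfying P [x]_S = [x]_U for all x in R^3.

Let M have columns bj and N have columns cj. Then for every x, N [x]_U = x = M [x]_S, so P = N^(-1) M.
Since det N = -1, N^(-1) has integer entries; multiplying gives P = [[-2, 0, -1], [2, -1, 1], [2, 1, -2]].

[[-2, 0, -1], [2, -1, 1], [2, 1, -2]]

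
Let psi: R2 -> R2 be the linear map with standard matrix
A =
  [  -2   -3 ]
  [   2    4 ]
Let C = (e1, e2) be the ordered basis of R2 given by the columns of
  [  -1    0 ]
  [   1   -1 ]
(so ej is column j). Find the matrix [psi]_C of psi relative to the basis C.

The j-th column of [psi]_C is [psi(ej)]_C.
psi(e1) = A e1 = [-1, 2] = e1 - e2, so column 1 is [1, -1].
Repeating for e2 and assembling the columns gives [[1, -3], [-1, 1]].

[[1, -3], [-1, 1]]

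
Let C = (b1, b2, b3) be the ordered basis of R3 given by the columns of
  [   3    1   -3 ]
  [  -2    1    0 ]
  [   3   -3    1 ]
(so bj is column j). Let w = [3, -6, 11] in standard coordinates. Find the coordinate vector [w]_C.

[w]_C is the unique c with M c = w, where M has columns b1, ..., b3.
Gaussian elimination on [M | w] yields c = (3, 0, 2).
Check: 3b1 + 0·b2 + 2b3 = [3, -6, 11].

[3, 0, 2]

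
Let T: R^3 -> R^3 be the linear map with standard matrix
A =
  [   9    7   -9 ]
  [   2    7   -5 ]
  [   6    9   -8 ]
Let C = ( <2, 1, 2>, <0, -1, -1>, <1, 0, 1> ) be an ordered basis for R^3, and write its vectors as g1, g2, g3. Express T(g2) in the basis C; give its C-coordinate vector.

<1, 3, 0>

Compute T(g2) = A g2 = <2, -2, -1> in standard coordinates.
Then write this in C-coordinates: solve for y in y_1 g1 + ... + y_3 g3 = <2, -2, -1>.
This gives y = <1, 3, 0>, which is column 2 of [T]_C.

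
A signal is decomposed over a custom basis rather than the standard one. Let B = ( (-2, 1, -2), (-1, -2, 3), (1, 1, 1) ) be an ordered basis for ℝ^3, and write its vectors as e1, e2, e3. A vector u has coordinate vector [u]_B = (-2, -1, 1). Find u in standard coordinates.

By definition u = -2e1 - e2 + e3.
Summing componentwise gives (6, 1, 2).

(6, 1, 2)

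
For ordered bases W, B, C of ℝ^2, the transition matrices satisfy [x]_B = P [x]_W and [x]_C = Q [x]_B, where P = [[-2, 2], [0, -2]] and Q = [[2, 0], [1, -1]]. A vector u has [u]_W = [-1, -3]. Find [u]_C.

[-8, -10]

Composing the changes, [u]_C = Q P [u]_W.
Q P = [[-4, 4], [-2, 4]]; applying this to [-1, -3] gives [-8, -10].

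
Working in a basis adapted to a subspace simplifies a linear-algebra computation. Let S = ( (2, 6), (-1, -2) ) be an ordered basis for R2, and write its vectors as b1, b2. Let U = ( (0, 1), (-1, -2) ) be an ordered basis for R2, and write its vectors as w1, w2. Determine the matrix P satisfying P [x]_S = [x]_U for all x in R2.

[[2, 0], [-2, 1]]

Let M have columns bj and N have columns wj. Then for every x, N [x]_U = x = M [x]_S, so P = N^(-1) M.
Since det N = 1, N^(-1) has integer entries; multiplying gives P = [[2, 0], [-2, 1]].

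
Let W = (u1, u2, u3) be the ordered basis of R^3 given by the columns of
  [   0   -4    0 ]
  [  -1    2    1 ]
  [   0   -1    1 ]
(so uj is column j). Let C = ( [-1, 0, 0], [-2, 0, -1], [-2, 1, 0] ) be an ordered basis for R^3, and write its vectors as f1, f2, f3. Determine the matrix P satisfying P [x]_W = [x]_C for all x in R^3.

[[2, -2, 0], [0, 1, -1], [-1, 2, 1]]

Take x = uj: its W-coordinates are the j-th standard unit vector, so P e_j — column j of P — equals [uj]_C.
u1 = 2f1 + 0·f2 - f3, giving column 1 = [2, 0, -1]; repeating for each j gives P = [[2, -2, 0], [0, 1, -1], [-1, 2, 1]].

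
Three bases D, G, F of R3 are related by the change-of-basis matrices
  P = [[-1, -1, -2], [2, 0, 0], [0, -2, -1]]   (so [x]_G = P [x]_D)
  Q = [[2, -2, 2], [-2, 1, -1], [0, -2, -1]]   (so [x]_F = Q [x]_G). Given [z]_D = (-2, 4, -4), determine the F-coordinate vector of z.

(12, -12, 12)

First [z]_G = P [z]_D = (6, -4, -4).
Then [z]_F = Q [z]_G = (12, -12, 12).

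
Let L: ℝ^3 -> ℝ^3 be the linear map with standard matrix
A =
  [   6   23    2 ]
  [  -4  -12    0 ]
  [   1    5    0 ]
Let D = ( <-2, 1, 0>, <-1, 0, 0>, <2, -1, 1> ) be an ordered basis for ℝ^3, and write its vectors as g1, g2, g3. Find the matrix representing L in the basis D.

[[-1, 3, 1], [-3, -2, 1], [3, -1, -3]]

The j-th column of [L]_D is [L(gj)]_D.
L(g1) = A g1 = <11, -4, 3> = -g1 - 3g2 + 3g3, so column 1 is <-1, -3, 3>.
Repeating for g2, g3 and assembling the columns gives [[-1, 3, 1], [-3, -2, 1], [3, -1, -3]].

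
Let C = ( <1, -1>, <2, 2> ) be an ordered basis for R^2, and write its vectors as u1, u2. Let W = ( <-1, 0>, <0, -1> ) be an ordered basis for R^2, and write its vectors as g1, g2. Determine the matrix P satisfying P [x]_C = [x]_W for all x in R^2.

Take x = uj: its C-coordinates are the j-th standard unit vector, so P e_j — column j of P — equals [uj]_W.
u1 = -g1 + g2, giving column 1 = <-1, 1>; repeating for each j gives P = [[-1, -2], [1, -2]].

[[-1, -2], [1, -2]]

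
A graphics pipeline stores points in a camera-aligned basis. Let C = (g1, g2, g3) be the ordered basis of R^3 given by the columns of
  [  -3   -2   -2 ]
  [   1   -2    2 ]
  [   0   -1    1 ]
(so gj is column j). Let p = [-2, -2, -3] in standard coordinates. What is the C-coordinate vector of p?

[4, -1, -4]

We seek scalars with c_1 g1 + ... + c_3 g3 = p; equivalently solve M c = p where the columns of M are g1, ..., g3.
Gaussian elimination on [M | p] yields c = (4, -1, -4).
Check: 4g1 - g2 - 4g3 = [-2, -2, -3].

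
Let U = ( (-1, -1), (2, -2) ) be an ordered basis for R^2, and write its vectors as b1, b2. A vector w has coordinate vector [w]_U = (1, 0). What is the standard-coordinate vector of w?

(-1, -1)

w = M [w]_U, where M has columns b1, b2.
Carrying out the matrix-vector product, w = (-1, -1).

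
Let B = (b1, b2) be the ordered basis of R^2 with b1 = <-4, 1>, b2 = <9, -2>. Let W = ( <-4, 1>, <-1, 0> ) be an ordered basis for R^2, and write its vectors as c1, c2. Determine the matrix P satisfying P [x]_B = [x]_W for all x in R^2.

Take x = bj: its B-coordinates are the j-th standard unit vector, so P e_j — column j of P — equals [bj]_W.
b1 = c1 + 0·c2, giving column 1 = <1, 0>; repeating for each j gives P = [[1, -2], [0, -1]].

[[1, -2], [0, -1]]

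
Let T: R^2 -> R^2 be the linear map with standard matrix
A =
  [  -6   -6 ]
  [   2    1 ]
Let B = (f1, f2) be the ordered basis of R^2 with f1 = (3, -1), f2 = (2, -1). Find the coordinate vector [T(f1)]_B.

Compute T(f1) = A f1 = (-12, 5) in standard coordinates.
Then write this in B-coordinates: solve for y in y_1 f1 + y_2 f2 = (-12, 5).
This gives y = (-2, -3), which is column 1 of [T]_B.

(-2, -3)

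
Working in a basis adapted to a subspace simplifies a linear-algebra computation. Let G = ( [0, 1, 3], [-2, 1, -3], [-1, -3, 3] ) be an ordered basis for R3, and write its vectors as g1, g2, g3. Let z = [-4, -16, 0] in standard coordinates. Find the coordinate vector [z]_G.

[-4, 0, 4]

We seek scalars with c_1 g1 + ... + c_3 g3 = z; equivalently solve M c = z where the columns of M are g1, ..., g3.
Gaussian elimination on [M | z] yields c = (-4, 0, 4).
Check: -4g1 + 0·g2 + 4g3 = [-4, -16, 0].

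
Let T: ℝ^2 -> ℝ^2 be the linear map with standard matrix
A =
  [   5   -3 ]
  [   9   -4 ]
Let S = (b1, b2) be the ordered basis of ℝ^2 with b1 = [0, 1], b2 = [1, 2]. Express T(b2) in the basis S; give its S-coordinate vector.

[3, -1]

Compute T(b2) = A b2 = [-1, 1] in standard coordinates.
Then write this in S-coordinates: solve for y in y_1 b1 + y_2 b2 = [-1, 1].
This gives y = [3, -1], which is column 2 of [T]_S.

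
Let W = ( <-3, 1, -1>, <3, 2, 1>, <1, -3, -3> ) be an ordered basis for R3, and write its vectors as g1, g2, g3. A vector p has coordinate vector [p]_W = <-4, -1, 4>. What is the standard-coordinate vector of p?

<13, -18, -9>

The coordinates say p = -4g1 - g2 + 4g3; adding the scaled basis vectors gives <13, -18, -9>.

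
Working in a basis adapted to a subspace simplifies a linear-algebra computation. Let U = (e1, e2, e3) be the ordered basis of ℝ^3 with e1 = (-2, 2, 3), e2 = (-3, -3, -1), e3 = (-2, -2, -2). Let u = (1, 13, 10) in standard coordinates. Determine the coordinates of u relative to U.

Write u = c_1 e1 + ... + c_3 e3 and solve for the c_i.
Row-reducing the augmented matrix [M | u] gives c = (3, -3, 1).
Check: 3e1 - 3e2 + e3 = (1, 13, 10).

(3, -3, 1)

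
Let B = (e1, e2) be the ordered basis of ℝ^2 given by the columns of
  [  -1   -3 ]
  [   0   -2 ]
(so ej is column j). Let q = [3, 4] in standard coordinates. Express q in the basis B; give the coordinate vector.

Write q = c_1 e1 + c_2 e2 and solve for the c_i.
System: -c_1 - 3c_2 = 3, 0c_1 - 2c_2 = 4; solving gives c_1 = 3, c_2 = -2.
Check: 3e1 - 2e2 = [3, 4].

[3, -2]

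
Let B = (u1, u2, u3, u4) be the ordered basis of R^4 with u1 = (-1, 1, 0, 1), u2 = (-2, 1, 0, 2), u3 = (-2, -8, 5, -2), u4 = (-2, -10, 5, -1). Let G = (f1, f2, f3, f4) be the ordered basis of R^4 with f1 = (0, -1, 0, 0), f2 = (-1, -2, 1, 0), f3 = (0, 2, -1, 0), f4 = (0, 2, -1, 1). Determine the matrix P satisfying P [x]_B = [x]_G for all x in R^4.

Column j of P is [uj]_G, since P maps B-coordinates to G-coordinates.
Expressing u1 in G: u1 = -f1 + f2 + 0·f3 + f4, so column 1 of P is (-1, 1, 0, 1).
Doing the same for each uj gives P = [[-1, -1, -2, 0], [1, 2, 2, 2], [0, 0, -1, -2], [1, 2, -2, -1]].

[[-1, -1, -2, 0], [1, 2, 2, 2], [0, 0, -1, -2], [1, 2, -2, -1]]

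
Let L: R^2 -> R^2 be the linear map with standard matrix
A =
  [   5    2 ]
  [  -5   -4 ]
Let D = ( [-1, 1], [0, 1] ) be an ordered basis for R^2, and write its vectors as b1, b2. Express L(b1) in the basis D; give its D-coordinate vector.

Compute L(b1) = A b1 = [-3, 1] in standard coordinates.
Then write this in D-coordinates: solve for y in y_1 b1 + y_2 b2 = [-3, 1].
This gives y = [3, -2], which is column 1 of [L]_D.

[3, -2]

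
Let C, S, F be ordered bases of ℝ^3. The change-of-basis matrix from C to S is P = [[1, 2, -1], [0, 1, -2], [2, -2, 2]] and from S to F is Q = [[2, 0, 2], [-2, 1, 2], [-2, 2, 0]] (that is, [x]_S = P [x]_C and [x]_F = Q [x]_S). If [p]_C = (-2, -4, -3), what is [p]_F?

Composing the changes, [p]_F = Q P [p]_C.
Q P = [[6, 0, 2], [2, -7, 4], [-2, -2, -2]]; applying this to (-2, -4, -3) gives (-18, 12, 18).

(-18, 12, 18)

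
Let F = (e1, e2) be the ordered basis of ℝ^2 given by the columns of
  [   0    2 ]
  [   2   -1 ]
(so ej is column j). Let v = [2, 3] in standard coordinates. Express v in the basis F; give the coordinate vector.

Write v = c_1 e1 + c_2 e2 and solve for the c_i.
System: 0c_1 + 2c_2 = 2, 2c_1 - c_2 = 3; solving gives c_1 = 2, c_2 = 1.
Check: 2e1 + e2 = [2, 3].

[2, 1]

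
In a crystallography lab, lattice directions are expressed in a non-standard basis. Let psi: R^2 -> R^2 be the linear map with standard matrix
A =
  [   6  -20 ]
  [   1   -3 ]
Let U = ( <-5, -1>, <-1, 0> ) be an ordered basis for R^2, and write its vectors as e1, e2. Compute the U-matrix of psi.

[[2, 1], [0, 1]]

Let P have columns e1, e2. Then [psi]_U = P^(-1) A P.
Here det P = -1, so P^(-1) is integer; computing A P first and then P^(-1)(A P) gives [[2, 1], [0, 1]].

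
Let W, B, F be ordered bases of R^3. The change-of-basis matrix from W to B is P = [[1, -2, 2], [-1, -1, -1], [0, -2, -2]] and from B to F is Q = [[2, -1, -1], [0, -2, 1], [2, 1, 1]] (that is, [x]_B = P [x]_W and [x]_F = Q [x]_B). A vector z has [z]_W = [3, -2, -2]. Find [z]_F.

[-3, 6, 15]

First [z]_B = P [z]_W = [3, 1, 8].
Then [z]_F = Q [z]_B = [-3, 6, 15].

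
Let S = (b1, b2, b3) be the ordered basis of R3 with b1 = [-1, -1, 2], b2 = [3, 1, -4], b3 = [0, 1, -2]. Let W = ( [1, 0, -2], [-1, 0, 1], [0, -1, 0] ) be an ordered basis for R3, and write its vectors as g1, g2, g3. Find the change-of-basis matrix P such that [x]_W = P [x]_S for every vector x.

[[-1, 1, 2], [0, -2, 2], [1, -1, -1]]

Let M have columns bj and N have columns gj. Then for every x, N [x]_W = x = M [x]_S, so P = N^(-1) M.
Since det N = -1, N^(-1) has integer entries; multiplying gives P = [[-1, 1, 2], [0, -2, 2], [1, -1, -1]].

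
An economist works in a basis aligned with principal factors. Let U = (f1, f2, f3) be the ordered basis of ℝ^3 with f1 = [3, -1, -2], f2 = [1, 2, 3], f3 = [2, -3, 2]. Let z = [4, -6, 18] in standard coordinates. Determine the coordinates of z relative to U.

Write z = c_1 f1 + ... + c_3 f3 and solve for the c_i.
Solving this 3x3 system gives c = (-2, 2, 4).
Check: -2f1 + 2f2 + 4f3 = [4, -6, 18].

[-2, 2, 4]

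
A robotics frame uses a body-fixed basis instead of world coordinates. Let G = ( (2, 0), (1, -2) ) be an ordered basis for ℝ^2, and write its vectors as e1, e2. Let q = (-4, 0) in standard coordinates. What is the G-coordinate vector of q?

(-2, 0)

[q]_G is the unique c with M c = q, where M has columns e1, e2.
System: 2c_1 + c_2 = -4, 0c_1 - 2c_2 = 0; solving gives c_1 = -2, c_2 = 0.
Check: -2e1 + 0·e2 = (-4, 0).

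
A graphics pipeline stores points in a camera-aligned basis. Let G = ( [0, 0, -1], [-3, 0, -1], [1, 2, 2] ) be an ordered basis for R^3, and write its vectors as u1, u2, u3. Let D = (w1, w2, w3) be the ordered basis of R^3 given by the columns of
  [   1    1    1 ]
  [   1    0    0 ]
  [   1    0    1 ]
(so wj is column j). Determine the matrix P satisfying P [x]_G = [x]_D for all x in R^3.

Column j of P is [uj]_D, since P maps G-coordinates to D-coordinates.
Expressing u1 in D: u1 = 0·w1 + w2 - w3, so column 1 of P is [0, 1, -1].
Doing the same for each uj gives P = [[0, 0, 2], [1, -2, -1], [-1, -1, 0]].

[[0, 0, 2], [1, -2, -1], [-1, -1, 0]]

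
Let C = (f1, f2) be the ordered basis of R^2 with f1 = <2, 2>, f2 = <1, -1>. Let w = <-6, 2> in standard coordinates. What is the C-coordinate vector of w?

We seek scalars with c_1 f1 + c_2 f2 = w; equivalently solve M c = w where the columns of M are f1, f2.
System: 2c_1 + c_2 = -6, 2c_1 - c_2 = 2; solving gives c_1 = -1, c_2 = -4.
Check: -f1 - 4f2 = <-6, 2>.

<-1, -4>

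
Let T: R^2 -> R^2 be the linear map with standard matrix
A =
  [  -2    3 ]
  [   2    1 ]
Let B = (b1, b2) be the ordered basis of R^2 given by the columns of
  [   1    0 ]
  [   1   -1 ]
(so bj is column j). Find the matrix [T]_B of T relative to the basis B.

The j-th column of [T]_B is [T(bj)]_B.
T(b1) = A b1 = [1, 3] = b1 - 2b2, so column 1 is [1, -2].
Repeating for b2 and assembling the columns gives [[1, -3], [-2, -2]].

[[1, -3], [-2, -2]]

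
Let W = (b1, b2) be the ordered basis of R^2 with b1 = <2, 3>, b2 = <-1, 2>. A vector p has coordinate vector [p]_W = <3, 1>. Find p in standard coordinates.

By definition p = 3b1 + b2.
Summing componentwise gives <5, 11>.

<5, 11>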